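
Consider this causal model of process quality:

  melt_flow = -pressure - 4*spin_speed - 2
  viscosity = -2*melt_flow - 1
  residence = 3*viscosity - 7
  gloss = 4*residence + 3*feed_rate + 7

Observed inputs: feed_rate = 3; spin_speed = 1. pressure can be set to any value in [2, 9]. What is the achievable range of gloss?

168 to 336

Substituting into the melt_flow equation gives melt_flow = -pressure - 6.
Substituting into the viscosity equation gives viscosity = 2*pressure + 11.
Substituting into the residence equation gives residence = 6*pressure + 26.
Substituting into the gloss equation gives gloss = 24*pressure + 120.
Linear in pressure, so extremes are at the endpoints: pressure = 2 gives gloss = 168; pressure = 9 gives gloss = 336.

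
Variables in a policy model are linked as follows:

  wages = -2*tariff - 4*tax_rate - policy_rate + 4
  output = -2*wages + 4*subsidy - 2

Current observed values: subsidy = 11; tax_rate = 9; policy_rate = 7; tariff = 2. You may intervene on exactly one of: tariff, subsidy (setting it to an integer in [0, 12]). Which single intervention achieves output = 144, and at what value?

Intervening on tariff: with other inputs at their observed values, output = 4*tariff + 120. Solving for 144 gives tariff = 6, within [0, 12].
Intervening on subsidy: output = 4*subsidy + 84. Reaching 144 requires subsidy = 15, outside [0, 12].

set tariff = 6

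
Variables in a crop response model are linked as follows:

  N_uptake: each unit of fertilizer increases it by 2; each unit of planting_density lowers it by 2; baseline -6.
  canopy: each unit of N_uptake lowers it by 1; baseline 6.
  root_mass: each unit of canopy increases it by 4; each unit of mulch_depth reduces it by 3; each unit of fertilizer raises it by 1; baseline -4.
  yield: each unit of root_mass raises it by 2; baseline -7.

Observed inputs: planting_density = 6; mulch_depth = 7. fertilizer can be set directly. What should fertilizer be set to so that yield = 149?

fertilizer = -1

Substituting into the N_uptake equation gives N_uptake = 2*fertilizer - 18.
So canopy = -2*fertilizer + 24.
So root_mass = -7*fertilizer + 71.
Substituting into the yield equation gives yield = -14*fertilizer + 135.
Solve -14*fertilizer + 135 = 149: fertilizer = (149 - 135) / -14 = -1.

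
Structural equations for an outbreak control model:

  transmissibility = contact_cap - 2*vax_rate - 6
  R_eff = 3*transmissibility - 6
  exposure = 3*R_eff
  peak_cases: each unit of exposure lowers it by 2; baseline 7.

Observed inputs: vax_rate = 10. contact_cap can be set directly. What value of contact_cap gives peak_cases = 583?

Substituting into the transmissibility equation gives transmissibility = contact_cap - 26.
R_eff becomes 3*contact_cap - 84.
Substituting into the exposure equation gives exposure = 9*contact_cap - 252.
This gives peak_cases = -18*contact_cap + 511.
Solve -18*contact_cap + 511 = 583: contact_cap = (583 - 511) / -18 = -4.

contact_cap = -4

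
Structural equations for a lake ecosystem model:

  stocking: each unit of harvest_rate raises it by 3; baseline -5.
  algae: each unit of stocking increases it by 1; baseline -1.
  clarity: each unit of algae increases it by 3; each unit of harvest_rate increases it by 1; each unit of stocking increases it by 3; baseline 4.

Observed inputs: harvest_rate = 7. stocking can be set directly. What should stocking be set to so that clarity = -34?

Intervening on stocking fixes its value directly, overriding its dependence on harvest_rate.
Substituting into the clarity equation gives clarity = 6*stocking + 8.
Solve 6*stocking + 8 = -34: stocking = (-34 - 8) / 6 = -7.

stocking = -7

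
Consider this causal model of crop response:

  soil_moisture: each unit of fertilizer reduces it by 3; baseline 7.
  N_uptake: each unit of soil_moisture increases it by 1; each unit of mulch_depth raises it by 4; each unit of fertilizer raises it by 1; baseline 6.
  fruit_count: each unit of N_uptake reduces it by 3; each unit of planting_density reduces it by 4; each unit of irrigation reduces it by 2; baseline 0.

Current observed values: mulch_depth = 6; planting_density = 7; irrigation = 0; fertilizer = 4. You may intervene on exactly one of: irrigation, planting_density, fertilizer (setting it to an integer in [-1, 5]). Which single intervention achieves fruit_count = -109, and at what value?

Intervening on irrigation: fruit_count = -2*irrigation - 115. Reaching -109 requires irrigation = -3, outside [-1, 5].
Intervening on planting_density: fruit_count = -4*planting_density - 87. Reaching -109 requires planting_density = 11/2, not an integer.
Intervening on fertilizer: with other inputs at their observed values, fruit_count = 6*fertilizer - 139. Solving for -109 gives fertilizer = 5, within [-1, 5].

set fertilizer = 5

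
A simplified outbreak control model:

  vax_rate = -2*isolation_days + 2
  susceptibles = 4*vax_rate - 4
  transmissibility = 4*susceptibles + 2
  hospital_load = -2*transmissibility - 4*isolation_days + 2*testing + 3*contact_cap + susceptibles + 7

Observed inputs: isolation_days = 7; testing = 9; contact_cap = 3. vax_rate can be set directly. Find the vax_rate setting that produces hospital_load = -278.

vax_rate = 11

Intervening on vax_rate fixes its value directly, overriding its dependence on isolation_days.
Substituting into the transmissibility equation gives transmissibility = 16*vax_rate - 14.
Substituting into the hospital_load equation gives hospital_load = -28*vax_rate + 30.
Solve -28*vax_rate + 30 = -278: vax_rate = (-278 - 30) / -28 = 11.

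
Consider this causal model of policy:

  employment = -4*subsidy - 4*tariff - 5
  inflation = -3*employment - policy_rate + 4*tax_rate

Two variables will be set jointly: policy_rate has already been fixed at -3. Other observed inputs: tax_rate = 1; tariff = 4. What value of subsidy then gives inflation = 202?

subsidy = 11

With policy_rate held at -3:
Substituting into the employment equation gives employment = -4*subsidy - 21.
Substituting into the inflation equation gives inflation = 12*subsidy + 70.
Solve 12*subsidy + 70 = 202: subsidy = (202 - 70) / 12 = 11.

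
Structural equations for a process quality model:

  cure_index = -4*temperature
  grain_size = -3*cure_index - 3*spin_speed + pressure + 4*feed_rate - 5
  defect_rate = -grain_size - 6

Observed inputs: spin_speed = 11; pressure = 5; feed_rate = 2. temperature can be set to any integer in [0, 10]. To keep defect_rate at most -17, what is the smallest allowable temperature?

Substituting into the grain_size equation gives grain_size = 12*temperature - 25.
This gives defect_rate = -12*temperature + 19.
Require -12*temperature + 19 ≤ -17, so temperature ≥ 3.
The smallest integer in [0, 10] satisfying this is 3.

temperature = 3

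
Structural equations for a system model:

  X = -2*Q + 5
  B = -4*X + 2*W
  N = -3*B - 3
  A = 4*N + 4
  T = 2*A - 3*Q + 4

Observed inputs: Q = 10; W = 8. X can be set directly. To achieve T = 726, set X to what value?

X = 12

Intervening on X fixes its value directly, overriding its dependence on Q.
Substituting into the B equation gives B = -4*X + 16.
Substituting into the N equation gives N = 12*X - 51.
Substituting into the A equation gives A = 48*X - 200.
This gives T = 96*X - 426.
Solve 96*X - 426 = 726: X = (726 + 426) / 96 = 12.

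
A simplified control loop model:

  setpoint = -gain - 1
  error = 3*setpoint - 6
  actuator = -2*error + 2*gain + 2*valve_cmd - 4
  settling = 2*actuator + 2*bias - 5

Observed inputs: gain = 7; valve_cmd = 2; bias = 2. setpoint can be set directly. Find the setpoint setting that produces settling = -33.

Intervening on setpoint fixes its value directly, overriding its dependence on gain.
Substituting into the actuator equation gives actuator = -6*setpoint + 26.
settling becomes -12*setpoint + 51.
Solve -12*setpoint + 51 = -33: setpoint = (-33 - 51) / -12 = 7.

setpoint = 7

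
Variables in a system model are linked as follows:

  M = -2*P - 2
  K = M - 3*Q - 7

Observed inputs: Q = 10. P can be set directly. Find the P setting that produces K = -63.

P = 12

Substituting into the K equation gives K = -2*P - 39.
Solve -2*P - 39 = -63: P = (-63 + 39) / -2 = 12.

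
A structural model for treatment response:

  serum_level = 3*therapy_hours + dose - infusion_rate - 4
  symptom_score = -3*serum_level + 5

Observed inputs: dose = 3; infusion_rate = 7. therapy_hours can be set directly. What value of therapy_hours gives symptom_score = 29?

Substituting into the serum_level equation gives serum_level = 3*therapy_hours - 8.
Substituting into the symptom_score equation gives symptom_score = -9*therapy_hours + 29.
Solve -9*therapy_hours + 29 = 29: therapy_hours = (29 - 29) / -9 = 0.

therapy_hours = 0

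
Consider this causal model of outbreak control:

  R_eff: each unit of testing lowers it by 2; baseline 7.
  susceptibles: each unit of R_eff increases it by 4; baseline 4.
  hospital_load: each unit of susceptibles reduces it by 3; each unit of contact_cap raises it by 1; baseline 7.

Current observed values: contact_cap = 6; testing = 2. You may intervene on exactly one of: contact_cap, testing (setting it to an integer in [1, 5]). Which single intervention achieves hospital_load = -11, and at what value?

Intervening on contact_cap: hospital_load = contact_cap - 41. Reaching -11 requires contact_cap = 30, outside [1, 5].
Intervening on testing: with other inputs at their observed values, hospital_load = 24*testing - 83. Solving for -11 gives testing = 3, within [1, 5].

set testing = 3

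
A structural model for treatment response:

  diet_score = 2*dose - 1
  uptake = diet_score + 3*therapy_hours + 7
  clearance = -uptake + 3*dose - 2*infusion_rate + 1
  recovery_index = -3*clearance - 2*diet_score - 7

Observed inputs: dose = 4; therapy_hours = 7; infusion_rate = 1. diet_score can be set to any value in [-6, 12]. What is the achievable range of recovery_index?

38 to 56

Intervening on diet_score fixes its value directly, overriding its dependence on dose.
Substituting into the uptake equation gives uptake = diet_score + 28.
Substituting into the clearance equation gives clearance = -diet_score - 17.
So recovery_index = diet_score + 44.
Linear in diet_score, so extremes are at the endpoints: diet_score = -6 gives recovery_index = 38; diet_score = 12 gives recovery_index = 56.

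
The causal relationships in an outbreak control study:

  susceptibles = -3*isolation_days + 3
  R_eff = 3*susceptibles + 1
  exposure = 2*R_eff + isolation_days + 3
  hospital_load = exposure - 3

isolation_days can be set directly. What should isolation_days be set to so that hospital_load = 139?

isolation_days = -7

Substituting into the R_eff equation gives R_eff = -9*isolation_days + 10.
So exposure = -17*isolation_days + 23.
hospital_load becomes -17*isolation_days + 20.
Solve -17*isolation_days + 20 = 139: isolation_days = (139 - 20) / -17 = -7.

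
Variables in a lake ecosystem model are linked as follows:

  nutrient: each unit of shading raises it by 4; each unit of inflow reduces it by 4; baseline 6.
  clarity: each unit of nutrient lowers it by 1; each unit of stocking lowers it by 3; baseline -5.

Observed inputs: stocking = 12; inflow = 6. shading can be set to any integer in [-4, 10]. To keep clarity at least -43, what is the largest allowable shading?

Substituting into the nutrient equation gives nutrient = 4*shading - 18.
This gives clarity = -4*shading - 23.
Require -4*shading - 23 ≥ -43, so shading ≤ 5.
The largest integer in [-4, 10] satisfying this is 5.

shading = 5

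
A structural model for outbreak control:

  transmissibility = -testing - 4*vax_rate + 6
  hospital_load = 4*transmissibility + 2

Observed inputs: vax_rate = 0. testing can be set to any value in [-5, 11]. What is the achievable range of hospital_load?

-18 to 46

Substituting into the transmissibility equation gives transmissibility = -testing + 6.
So hospital_load = -4*testing + 26.
Linear in testing, so extremes are at the endpoints: testing = -5 gives hospital_load = 46; testing = 11 gives hospital_load = -18.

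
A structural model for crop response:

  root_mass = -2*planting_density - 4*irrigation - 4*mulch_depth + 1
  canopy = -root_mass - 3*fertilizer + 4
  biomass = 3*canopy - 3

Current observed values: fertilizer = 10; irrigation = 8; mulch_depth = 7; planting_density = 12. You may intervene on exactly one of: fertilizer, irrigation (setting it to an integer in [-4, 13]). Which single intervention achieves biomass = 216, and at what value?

set irrigation = 12

Intervening on fertilizer: biomass = -9*fertilizer + 258. Reaching 216 requires fertilizer = 14/3, not an integer.
Intervening on irrigation: with other inputs at their observed values, biomass = 12*irrigation + 72. Solving for 216 gives irrigation = 12, within [-4, 13].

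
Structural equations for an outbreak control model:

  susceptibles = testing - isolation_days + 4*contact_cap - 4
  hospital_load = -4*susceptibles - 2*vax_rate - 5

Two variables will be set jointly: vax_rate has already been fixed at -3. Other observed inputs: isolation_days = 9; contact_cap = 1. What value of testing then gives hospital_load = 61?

With vax_rate held at -3:
Substituting into the susceptibles equation gives susceptibles = testing - 9.
This gives hospital_load = -4*testing + 37.
Solve -4*testing + 37 = 61: testing = (61 - 37) / -4 = -6.

testing = -6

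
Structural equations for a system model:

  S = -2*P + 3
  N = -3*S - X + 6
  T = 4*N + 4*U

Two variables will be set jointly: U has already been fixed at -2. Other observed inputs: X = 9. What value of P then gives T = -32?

P = 1

With U held at -2:
Substituting into the N equation gives N = 6*P - 12.
Substituting into the T equation gives T = 24*P - 56.
Solve 24*P - 56 = -32: P = (-32 + 56) / 24 = 1.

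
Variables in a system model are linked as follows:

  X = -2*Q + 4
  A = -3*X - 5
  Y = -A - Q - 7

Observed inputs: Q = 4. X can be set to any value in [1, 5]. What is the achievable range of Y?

-3 to 9

Intervening on X fixes its value directly, overriding its dependence on Q.
Substituting into the Y equation gives Y = 3*X - 6.
Linear in X, so extremes are at the endpoints: X = 1 gives Y = -3; X = 5 gives Y = 9.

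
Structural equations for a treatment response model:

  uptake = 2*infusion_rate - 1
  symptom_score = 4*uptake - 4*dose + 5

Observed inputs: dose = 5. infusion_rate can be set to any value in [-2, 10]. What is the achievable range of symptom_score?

Substituting into the symptom_score equation gives symptom_score = 8*infusion_rate - 19.
Linear in infusion_rate, so extremes are at the endpoints: infusion_rate = -2 gives symptom_score = -35; infusion_rate = 10 gives symptom_score = 61.

-35 to 61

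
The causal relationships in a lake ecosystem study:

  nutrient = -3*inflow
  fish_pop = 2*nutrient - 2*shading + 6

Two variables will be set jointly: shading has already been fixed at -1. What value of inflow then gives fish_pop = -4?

inflow = 2

With shading held at -1:
Substituting into the fish_pop equation gives fish_pop = -6*inflow + 8.
Solve -6*inflow + 8 = -4: inflow = (-4 - 8) / -6 = 2.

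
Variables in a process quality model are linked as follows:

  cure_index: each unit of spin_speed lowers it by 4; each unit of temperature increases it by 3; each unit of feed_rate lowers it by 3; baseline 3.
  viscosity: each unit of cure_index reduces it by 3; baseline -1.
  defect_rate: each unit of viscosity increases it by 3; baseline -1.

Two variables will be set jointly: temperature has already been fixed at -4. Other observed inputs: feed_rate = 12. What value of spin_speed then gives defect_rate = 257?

With temperature held at -4:
Substituting into the cure_index equation gives cure_index = -4*spin_speed - 45.
viscosity becomes 12*spin_speed + 134.
So defect_rate = 36*spin_speed + 401.
Solve 36*spin_speed + 401 = 257: spin_speed = (257 - 401) / 36 = -4.

spin_speed = -4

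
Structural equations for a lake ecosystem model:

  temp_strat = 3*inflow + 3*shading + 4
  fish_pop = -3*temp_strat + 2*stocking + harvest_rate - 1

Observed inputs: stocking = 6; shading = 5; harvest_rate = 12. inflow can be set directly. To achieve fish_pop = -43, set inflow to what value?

inflow = 1

Substituting into the temp_strat equation gives temp_strat = 3*inflow + 19.
fish_pop becomes -9*inflow - 34.
Solve -9*inflow - 34 = -43: inflow = (-43 + 34) / -9 = 1.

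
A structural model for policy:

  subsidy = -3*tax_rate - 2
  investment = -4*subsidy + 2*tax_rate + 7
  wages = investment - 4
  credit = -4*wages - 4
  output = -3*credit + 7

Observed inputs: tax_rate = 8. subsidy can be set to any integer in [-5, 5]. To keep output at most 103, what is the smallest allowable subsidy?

subsidy = 3

Intervening on subsidy fixes its value directly, overriding its dependence on tax_rate.
Substituting into the investment equation gives investment = -4*subsidy + 23.
So wages = -4*subsidy + 19.
So credit = 16*subsidy - 80.
Substituting into the output equation gives output = -48*subsidy + 247.
Require -48*subsidy + 247 ≤ 103, so subsidy ≥ 3.
The smallest integer in [-5, 5] satisfying this is 3.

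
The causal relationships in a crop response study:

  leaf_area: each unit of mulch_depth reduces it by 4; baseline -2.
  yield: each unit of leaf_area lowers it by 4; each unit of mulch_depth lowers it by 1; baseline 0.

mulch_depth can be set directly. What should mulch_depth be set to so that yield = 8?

mulch_depth = 0

Substituting into the yield equation gives yield = 15*mulch_depth + 8.
Solve 15*mulch_depth + 8 = 8: mulch_depth = (8 - 8) / 15 = 0.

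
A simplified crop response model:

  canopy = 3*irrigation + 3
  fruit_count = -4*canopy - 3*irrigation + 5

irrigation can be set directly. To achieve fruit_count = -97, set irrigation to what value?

irrigation = 6

Substituting into the fruit_count equation gives fruit_count = -15*irrigation - 7.
Solve -15*irrigation - 7 = -97: irrigation = (-97 + 7) / -15 = 6.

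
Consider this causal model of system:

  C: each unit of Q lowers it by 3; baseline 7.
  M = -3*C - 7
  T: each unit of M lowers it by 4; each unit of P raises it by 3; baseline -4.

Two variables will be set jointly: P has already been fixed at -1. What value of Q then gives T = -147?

With P held at -1:
Substituting into the M equation gives M = 9*Q - 28.
Substituting into the T equation gives T = -36*Q + 105.
Solve -36*Q + 105 = -147: Q = (-147 - 105) / -36 = 7.

Q = 7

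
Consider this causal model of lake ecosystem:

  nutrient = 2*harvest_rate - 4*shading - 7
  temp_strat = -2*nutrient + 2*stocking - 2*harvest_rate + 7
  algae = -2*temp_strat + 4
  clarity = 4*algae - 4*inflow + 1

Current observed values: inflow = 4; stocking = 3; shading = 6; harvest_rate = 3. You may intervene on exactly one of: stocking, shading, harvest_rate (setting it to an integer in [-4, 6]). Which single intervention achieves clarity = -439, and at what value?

set stocking = 2

Intervening on stocking: with other inputs at their observed values, clarity = -16*stocking - 407. Solving for -439 gives stocking = 2, within [-4, 6].
Intervening on shading: clarity = -64*shading - 71. Reaching -439 requires shading = 23/4, not an integer.
Intervening on harvest_rate: clarity = 48*harvest_rate - 599. Reaching -439 requires harvest_rate = 10/3, not an integer.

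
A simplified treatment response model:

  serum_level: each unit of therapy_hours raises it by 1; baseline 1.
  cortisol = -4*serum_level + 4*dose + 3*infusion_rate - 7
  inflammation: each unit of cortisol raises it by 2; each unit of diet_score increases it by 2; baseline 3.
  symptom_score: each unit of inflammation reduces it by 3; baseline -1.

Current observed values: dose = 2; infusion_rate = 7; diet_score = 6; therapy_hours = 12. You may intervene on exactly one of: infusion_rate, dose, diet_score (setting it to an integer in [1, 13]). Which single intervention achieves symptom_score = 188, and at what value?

set infusion_rate = 4

Intervening on infusion_rate: with other inputs at their observed values, symptom_score = -18*infusion_rate + 260. Solving for 188 gives infusion_rate = 4, within [1, 13].
Intervening on dose: symptom_score = -24*dose + 182. Reaching 188 requires dose = -1/4, not an integer.
Intervening on diet_score: symptom_score = -6*diet_score + 170. Reaching 188 requires diet_score = -3, outside [1, 13].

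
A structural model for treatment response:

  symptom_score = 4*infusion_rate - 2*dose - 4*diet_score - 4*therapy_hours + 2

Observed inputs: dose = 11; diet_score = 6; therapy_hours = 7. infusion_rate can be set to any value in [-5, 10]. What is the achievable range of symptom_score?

Substituting into the symptom_score equation gives symptom_score = 4*infusion_rate - 72.
Linear in infusion_rate, so extremes are at the endpoints: infusion_rate = -5 gives symptom_score = -92; infusion_rate = 10 gives symptom_score = -32.

-92 to -32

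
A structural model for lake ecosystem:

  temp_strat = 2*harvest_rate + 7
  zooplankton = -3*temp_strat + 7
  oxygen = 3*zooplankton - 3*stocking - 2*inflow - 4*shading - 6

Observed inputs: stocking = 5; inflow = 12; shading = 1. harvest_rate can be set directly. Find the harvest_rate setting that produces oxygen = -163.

Substituting into the zooplankton equation gives zooplankton = -6*harvest_rate - 14.
Substituting into the oxygen equation gives oxygen = -18*harvest_rate - 91.
Solve -18*harvest_rate - 91 = -163: harvest_rate = (-163 + 91) / -18 = 4.

harvest_rate = 4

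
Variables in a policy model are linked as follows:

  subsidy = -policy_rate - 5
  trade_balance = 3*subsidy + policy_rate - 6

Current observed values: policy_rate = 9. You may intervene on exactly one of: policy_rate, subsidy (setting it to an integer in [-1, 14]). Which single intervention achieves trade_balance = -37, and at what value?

Intervening on policy_rate: with other inputs at their observed values, trade_balance = -2*policy_rate - 21. Solving for -37 gives policy_rate = 8, within [-1, 14].
Intervening on subsidy: trade_balance = 3*subsidy + 3. Reaching -37 requires subsidy = -40/3, not an integer.

set policy_rate = 8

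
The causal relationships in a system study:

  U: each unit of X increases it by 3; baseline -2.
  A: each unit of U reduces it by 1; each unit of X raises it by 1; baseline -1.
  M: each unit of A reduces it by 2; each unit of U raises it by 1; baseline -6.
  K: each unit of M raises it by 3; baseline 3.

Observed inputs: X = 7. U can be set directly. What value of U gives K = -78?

U = -3

Intervening on U fixes its value directly, overriding its dependence on X.
Substituting into the A equation gives A = -U + 6.
Substituting into the M equation gives M = 3*U - 18.
Substituting into the K equation gives K = 9*U - 51.
Solve 9*U - 51 = -78: U = (-78 + 51) / 9 = -3.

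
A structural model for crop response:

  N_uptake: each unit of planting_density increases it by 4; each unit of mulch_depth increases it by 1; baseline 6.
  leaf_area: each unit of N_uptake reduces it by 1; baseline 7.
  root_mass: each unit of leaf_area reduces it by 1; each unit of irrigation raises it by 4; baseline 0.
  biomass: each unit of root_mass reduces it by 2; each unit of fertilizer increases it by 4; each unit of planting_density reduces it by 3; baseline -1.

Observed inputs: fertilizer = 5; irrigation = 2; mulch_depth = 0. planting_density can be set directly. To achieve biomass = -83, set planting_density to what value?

planting_density = 8

Substituting into the N_uptake equation gives N_uptake = 4*planting_density + 6.
leaf_area becomes -4*planting_density + 1.
This gives root_mass = 4*planting_density + 7.
Substituting into the biomass equation gives biomass = -11*planting_density + 5.
Solve -11*planting_density + 5 = -83: planting_density = (-83 - 5) / -11 = 8.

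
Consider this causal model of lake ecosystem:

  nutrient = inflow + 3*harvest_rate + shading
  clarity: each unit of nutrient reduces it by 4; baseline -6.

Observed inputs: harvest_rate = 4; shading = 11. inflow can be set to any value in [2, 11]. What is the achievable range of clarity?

Substituting into the nutrient equation gives nutrient = inflow + 23.
Substituting into the clarity equation gives clarity = -4*inflow - 98.
Linear in inflow, so extremes are at the endpoints: inflow = 2 gives clarity = -106; inflow = 11 gives clarity = -142.

-142 to -106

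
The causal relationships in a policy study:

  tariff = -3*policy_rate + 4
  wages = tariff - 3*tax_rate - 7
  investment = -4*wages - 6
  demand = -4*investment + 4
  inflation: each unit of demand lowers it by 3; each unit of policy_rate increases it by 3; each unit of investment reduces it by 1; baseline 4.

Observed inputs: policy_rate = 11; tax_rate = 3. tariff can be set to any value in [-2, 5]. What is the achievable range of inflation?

443 to 751

Intervening on tariff fixes its value directly, overriding its dependence on policy_rate.
Substituting into the wages equation gives wages = tariff - 16.
So investment = -4*tariff + 58.
Substituting into the demand equation gives demand = 16*tariff - 228.
Substituting into the inflation equation gives inflation = -44*tariff + 663.
Linear in tariff, so extremes are at the endpoints: tariff = -2 gives inflation = 751; tariff = 5 gives inflation = 443.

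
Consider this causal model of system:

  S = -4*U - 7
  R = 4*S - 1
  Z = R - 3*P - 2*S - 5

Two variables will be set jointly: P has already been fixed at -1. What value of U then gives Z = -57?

U = 5

With P held at -1:
Substituting into the R equation gives R = -16*U - 29.
Substituting into the Z equation gives Z = -8*U - 17.
Solve -8*U - 17 = -57: U = (-57 + 17) / -8 = 5.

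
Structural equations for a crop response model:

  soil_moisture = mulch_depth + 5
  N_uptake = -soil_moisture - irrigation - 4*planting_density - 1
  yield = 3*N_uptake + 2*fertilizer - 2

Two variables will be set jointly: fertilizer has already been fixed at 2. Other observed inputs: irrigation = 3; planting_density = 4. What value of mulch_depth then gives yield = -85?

mulch_depth = 4

With fertilizer held at 2:
Substituting into the N_uptake equation gives N_uptake = -mulch_depth - 25.
This gives yield = -3*mulch_depth - 73.
Solve -3*mulch_depth - 73 = -85: mulch_depth = (-85 + 73) / -3 = 4.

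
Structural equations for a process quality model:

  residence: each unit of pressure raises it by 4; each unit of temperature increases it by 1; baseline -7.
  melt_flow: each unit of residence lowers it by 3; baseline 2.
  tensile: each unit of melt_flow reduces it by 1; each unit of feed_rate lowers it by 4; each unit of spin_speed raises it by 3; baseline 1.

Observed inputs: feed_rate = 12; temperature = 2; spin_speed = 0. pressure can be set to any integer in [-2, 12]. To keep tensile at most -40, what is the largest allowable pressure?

pressure = 2

Substituting into the residence equation gives residence = 4*pressure - 5.
So melt_flow = -12*pressure + 17.
Substituting into the tensile equation gives tensile = 12*pressure - 64.
Require 12*pressure - 64 ≤ -40, so pressure ≤ 2.
The largest integer in [-2, 12] satisfying this is 2.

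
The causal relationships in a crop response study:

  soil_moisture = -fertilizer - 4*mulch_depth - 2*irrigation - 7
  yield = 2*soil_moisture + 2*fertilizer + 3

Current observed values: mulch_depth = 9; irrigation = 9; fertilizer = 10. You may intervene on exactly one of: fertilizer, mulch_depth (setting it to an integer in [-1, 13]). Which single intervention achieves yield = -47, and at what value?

set mulch_depth = 0

Intervening on fertilizer: the paths from fertilizer to yield cancel (net effect zero), leaving yield = -119; -47 is unreachable this way.
Intervening on mulch_depth: with other inputs at their observed values, yield = -8*mulch_depth - 47. Solving for -47 gives mulch_depth = 0, within [-1, 13].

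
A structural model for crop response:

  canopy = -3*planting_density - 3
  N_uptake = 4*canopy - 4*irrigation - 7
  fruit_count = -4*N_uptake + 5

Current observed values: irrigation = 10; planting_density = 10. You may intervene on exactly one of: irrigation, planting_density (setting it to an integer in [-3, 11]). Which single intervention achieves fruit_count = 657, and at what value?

Intervening on irrigation: with other inputs at their observed values, fruit_count = 16*irrigation + 561. Solving for 657 gives irrigation = 6, within [-3, 11].
Intervening on planting_density: fruit_count = 48*planting_density + 241. Reaching 657 requires planting_density = 26/3, not an integer.

set irrigation = 6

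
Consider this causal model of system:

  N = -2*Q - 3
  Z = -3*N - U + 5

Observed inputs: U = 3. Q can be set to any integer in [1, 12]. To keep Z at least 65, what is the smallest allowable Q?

Q = 9

Substituting into the Z equation gives Z = 6*Q + 11.
Require 6*Q + 11 ≥ 65, so Q ≥ 9.
The smallest integer in [1, 12] satisfying this is 9.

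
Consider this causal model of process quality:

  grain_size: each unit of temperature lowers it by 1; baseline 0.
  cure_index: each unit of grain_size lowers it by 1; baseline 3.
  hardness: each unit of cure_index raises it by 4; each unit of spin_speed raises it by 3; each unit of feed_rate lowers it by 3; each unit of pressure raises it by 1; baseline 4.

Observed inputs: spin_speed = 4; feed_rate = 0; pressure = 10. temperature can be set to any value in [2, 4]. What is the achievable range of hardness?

Substituting into the cure_index equation gives cure_index = temperature + 3.
Substituting into the hardness equation gives hardness = 4*temperature + 38.
Linear in temperature, so extremes are at the endpoints: temperature = 2 gives hardness = 46; temperature = 4 gives hardness = 54.

46 to 54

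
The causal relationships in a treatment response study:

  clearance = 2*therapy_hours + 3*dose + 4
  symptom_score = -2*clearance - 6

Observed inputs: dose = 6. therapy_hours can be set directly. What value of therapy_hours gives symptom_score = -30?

Substituting into the clearance equation gives clearance = 2*therapy_hours + 22.
symptom_score becomes -4*therapy_hours - 50.
Solve -4*therapy_hours - 50 = -30: therapy_hours = (-30 + 50) / -4 = -5.

therapy_hours = -5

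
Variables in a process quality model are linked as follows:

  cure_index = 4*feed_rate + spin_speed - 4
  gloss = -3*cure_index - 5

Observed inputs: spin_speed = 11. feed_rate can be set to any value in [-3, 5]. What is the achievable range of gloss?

Substituting into the cure_index equation gives cure_index = 4*feed_rate + 7.
gloss becomes -12*feed_rate - 26.
Linear in feed_rate, so extremes are at the endpoints: feed_rate = -3 gives gloss = 10; feed_rate = 5 gives gloss = -86.

-86 to 10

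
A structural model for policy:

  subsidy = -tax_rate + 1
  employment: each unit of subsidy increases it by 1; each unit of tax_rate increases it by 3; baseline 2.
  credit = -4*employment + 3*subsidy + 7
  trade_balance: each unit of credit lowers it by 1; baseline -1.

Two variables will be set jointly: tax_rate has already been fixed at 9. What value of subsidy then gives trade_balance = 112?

subsidy = 4

With tax_rate held at 9:
Intervening on subsidy fixes its value directly, overriding its dependence on tax_rate.
Substituting into the employment equation gives employment = subsidy + 29.
credit becomes -subsidy - 109.
trade_balance becomes subsidy + 108.
Solve subsidy + 108 = 112: subsidy = (112 - 108) / 1 = 4.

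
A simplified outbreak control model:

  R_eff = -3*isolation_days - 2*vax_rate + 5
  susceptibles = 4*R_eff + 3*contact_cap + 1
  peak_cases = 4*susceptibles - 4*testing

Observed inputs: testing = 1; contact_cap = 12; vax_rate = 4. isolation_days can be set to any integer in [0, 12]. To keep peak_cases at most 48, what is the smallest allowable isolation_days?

Substituting into the R_eff equation gives R_eff = -3*isolation_days - 3.
Substituting into the susceptibles equation gives susceptibles = -12*isolation_days + 25.
So peak_cases = -48*isolation_days + 96.
Require -48*isolation_days + 96 ≤ 48, so isolation_days ≥ 1.
The smallest integer in [0, 12] satisfying this is 1.

isolation_days = 1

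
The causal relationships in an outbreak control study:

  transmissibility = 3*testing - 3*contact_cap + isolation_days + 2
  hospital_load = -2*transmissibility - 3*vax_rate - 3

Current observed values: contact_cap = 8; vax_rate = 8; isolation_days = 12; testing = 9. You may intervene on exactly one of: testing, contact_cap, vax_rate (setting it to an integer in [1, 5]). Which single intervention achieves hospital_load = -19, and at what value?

Intervening on testing: with other inputs at their observed values, hospital_load = -6*testing - 7. Solving for -19 gives testing = 2, within [1, 5].
Intervening on contact_cap: hospital_load = 6*contact_cap - 109. Reaching -19 requires contact_cap = 15, outside [1, 5].
Intervening on vax_rate: hospital_load = -3*vax_rate - 37. Reaching -19 requires vax_rate = -6, outside [1, 5].

set testing = 2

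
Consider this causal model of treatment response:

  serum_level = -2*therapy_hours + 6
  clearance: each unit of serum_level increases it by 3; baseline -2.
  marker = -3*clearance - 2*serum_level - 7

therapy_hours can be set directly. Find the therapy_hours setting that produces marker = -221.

Substituting into the clearance equation gives clearance = -6*therapy_hours + 16.
Substituting into the marker equation gives marker = 22*therapy_hours - 67.
Solve 22*therapy_hours - 67 = -221: therapy_hours = (-221 + 67) / 22 = -7.

therapy_hours = -7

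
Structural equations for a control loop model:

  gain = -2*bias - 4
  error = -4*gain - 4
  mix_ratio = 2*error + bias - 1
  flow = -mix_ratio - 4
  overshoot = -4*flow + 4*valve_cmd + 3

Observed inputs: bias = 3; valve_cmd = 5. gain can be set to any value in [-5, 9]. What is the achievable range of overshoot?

-273 to 175

Intervening on gain fixes its value directly, overriding its dependence on bias.
Substituting into the mix_ratio equation gives mix_ratio = -8*gain - 6.
Substituting into the flow equation gives flow = 8*gain + 2.
overshoot becomes -32*gain + 15.
Linear in gain, so extremes are at the endpoints: gain = -5 gives overshoot = 175; gain = 9 gives overshoot = -273.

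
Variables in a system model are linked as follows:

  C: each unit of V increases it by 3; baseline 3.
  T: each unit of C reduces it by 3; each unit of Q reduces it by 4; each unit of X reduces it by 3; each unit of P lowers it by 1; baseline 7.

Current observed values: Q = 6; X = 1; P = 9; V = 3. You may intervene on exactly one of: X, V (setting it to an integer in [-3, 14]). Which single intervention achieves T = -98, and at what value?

set X = 12

Intervening on X: with other inputs at their observed values, T = -3*X - 62. Solving for -98 gives X = 12, within [-3, 14].
Intervening on V: T = -9*V - 38. Reaching -98 requires V = 20/3, not an integer.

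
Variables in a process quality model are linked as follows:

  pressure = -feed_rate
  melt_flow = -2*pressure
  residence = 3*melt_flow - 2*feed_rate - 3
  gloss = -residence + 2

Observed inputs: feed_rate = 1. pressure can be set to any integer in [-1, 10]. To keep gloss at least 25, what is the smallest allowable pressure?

pressure = 3

Intervening on pressure fixes its value directly, overriding its dependence on feed_rate.
Substituting into the residence equation gives residence = -6*pressure - 5.
Substituting into the gloss equation gives gloss = 6*pressure + 7.
Require 6*pressure + 7 ≥ 25, so pressure ≥ 3.
The smallest integer in [-1, 10] satisfying this is 3.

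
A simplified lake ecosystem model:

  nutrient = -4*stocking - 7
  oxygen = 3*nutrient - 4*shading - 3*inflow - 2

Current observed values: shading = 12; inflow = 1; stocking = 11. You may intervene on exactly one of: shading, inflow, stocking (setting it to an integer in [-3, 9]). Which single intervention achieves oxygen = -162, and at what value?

set shading = 1

Intervening on shading: with other inputs at their observed values, oxygen = -4*shading - 158. Solving for -162 gives shading = 1, within [-3, 9].
Intervening on inflow: oxygen = -3*inflow - 203. Reaching -162 requires inflow = -41/3, not an integer.
Intervening on stocking: oxygen = -12*stocking - 74. Reaching -162 requires stocking = 22/3, not an integer.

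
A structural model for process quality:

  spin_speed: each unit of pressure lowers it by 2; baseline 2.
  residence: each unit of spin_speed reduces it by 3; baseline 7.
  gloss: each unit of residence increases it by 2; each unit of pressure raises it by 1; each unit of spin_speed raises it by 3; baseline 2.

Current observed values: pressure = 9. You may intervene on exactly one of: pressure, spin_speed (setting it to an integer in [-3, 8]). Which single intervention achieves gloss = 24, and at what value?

set pressure = 2

Intervening on pressure: with other inputs at their observed values, gloss = 7*pressure + 10. Solving for 24 gives pressure = 2, within [-3, 8].
Intervening on spin_speed: gloss = -3*spin_speed + 25. Reaching 24 requires spin_speed = 1/3, not an integer.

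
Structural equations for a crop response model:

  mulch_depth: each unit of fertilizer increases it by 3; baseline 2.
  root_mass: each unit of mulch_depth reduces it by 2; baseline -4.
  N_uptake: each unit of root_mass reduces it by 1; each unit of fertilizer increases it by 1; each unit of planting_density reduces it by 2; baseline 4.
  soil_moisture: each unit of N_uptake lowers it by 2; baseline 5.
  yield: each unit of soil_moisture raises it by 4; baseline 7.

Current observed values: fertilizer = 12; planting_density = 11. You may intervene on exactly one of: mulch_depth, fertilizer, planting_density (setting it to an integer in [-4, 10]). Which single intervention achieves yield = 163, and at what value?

Intervening on mulch_depth: yield = -16*mulch_depth + 43. Reaching 163 requires mulch_depth = -15/2, not an integer.
Intervening on fertilizer: with other inputs at their observed values, yield = -56*fertilizer + 107. Solving for 163 gives fertilizer = -1, within [-4, 10].
Intervening on planting_density: yield = 16*planting_density - 741. Reaching 163 requires planting_density = 113/2, not an integer.

set fertilizer = -1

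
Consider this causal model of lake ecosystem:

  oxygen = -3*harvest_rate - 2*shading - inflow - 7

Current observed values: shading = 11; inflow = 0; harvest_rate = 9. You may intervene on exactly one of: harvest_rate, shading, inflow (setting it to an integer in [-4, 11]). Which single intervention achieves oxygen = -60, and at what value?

set inflow = 4

Intervening on harvest_rate: oxygen = -3*harvest_rate - 29. Reaching -60 requires harvest_rate = 31/3, not an integer.
Intervening on shading: oxygen = -2*shading - 34. Reaching -60 requires shading = 13, outside [-4, 11].
Intervening on inflow: with other inputs at their observed values, oxygen = -inflow - 56. Solving for -60 gives inflow = 4, within [-4, 11].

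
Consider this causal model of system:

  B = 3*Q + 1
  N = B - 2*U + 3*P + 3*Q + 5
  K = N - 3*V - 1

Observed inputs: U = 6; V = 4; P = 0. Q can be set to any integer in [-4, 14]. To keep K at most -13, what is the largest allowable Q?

Substituting into the N equation gives N = 6*Q - 6.
Substituting into the K equation gives K = 6*Q - 19.
Require 6*Q - 19 ≤ -13, so Q ≤ 1.
The largest integer in [-4, 14] satisfying this is 1.

Q = 1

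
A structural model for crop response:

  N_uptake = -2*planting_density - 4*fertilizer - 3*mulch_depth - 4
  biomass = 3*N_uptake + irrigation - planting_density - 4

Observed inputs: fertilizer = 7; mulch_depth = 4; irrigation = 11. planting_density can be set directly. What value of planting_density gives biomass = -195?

planting_density = 10

Substituting into the N_uptake equation gives N_uptake = -2*planting_density - 44.
Substituting into the biomass equation gives biomass = -7*planting_density - 125.
Solve -7*planting_density - 125 = -195: planting_density = (-195 + 125) / -7 = 10.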